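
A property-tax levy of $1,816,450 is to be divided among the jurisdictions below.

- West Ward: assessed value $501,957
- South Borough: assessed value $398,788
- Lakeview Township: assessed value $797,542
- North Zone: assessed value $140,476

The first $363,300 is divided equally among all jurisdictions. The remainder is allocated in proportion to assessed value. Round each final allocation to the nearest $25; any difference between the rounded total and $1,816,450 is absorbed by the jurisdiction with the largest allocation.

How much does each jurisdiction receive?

$363,300 shared equally gives $90,825 per jurisdiction.
Remainder $1,453,150 by assessed value (total 1,838,763): West Ward 396,689.96 → $396,700; South Borough 315,156.86 → $315,150; Lakeview Township 630,286.86 → $630,275; North Zone 111,016.32 → $111,025.
Totals: West Ward $90,825 + $396,700 = $487,525; South Borough $90,825 + $315,150 = $405,975; Lakeview Township $90,825 + $630,275 = $721,100; North Zone $90,825 + $111,025 = $201,850.

West Ward: $487,525 · South Borough: $405,975 · Lakeview Township: $721,100 · North Zone: $201,850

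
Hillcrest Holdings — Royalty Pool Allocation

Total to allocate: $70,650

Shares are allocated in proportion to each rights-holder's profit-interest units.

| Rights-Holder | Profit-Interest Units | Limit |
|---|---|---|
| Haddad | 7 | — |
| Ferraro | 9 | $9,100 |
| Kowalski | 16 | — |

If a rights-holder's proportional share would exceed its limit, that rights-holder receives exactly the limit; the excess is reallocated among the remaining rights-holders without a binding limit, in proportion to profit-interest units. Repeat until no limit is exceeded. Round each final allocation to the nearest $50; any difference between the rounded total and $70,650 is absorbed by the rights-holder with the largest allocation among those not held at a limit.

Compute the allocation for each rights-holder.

Haddad: $18,750 | Ferraro: $9,100 | Kowalski: $42,800

Total profit-interest units = 32.
Pro-rata shares before constraints: Haddad 15,454.69; Ferraro 19,870.31; Kowalski 35,325.00.
Cap binds for Ferraro ($9,100); residual $61,550 reallocated over remaining profit-interest units 23.
Shares after redistribution: Haddad 18,732.61 → $18,750; Kowalski 42,817.39 → $42,800.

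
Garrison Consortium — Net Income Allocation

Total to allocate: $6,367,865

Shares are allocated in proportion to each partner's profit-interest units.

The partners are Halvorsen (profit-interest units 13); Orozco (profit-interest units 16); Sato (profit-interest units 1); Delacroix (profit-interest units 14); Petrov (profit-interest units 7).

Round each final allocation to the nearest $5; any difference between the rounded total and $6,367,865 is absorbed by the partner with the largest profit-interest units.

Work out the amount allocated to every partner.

Halvorsen: $1,623,180; Orozco: $1,997,765; Sato: $124,860; Delacroix: $1,748,040; Petrov: $874,020

Sum of profit-interest units: 51.
Unrounded shares: Halvorsen 13/51 × $6,367,865 = 1,623,181.27; Orozco 16/51 × $6,367,865 = 1,997,761.57; Sato 1/51 × $6,367,865 = 124,860.10; Delacroix 14/51 × $6,367,865 = 1,748,041.37; Petrov 7/51 × $6,367,865 = 874,020.69.
After rounding ($5): Halvorsen $1,623,180; Orozco $1,997,760; Sato $124,860; Delacroix $1,748,040; Petrov $874,020. Sum = $6,367,860.
Difference $6,367,865 − $6,367,860 = +$5 applied to largest profit-interest units (Orozco): Orozco becomes $1,997,765.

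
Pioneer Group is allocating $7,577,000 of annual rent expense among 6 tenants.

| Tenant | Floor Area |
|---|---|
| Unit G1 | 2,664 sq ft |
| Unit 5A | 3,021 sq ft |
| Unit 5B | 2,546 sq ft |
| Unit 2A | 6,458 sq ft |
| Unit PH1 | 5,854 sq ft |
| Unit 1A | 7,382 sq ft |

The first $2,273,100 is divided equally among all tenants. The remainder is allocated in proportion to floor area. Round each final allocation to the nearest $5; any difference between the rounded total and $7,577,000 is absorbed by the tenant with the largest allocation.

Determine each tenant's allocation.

First tranche $2,273,100 split equally: $378,850 each.
Remainder $5,303,900 by floor area (total 27,925): Unit G1 505,983.51 → $505,985; Unit 5A 573,789.86 → $573,790; Unit 5B 483,571.33 → $483,570; Unit 2A 1,226,592.16 → $1,226,590; Unit PH1 1,111,872.18 → $1,111,870; Unit 1A 1,402,090.95 → $1,402,090.
Rounding difference +$5 on remainder applied to Unit 1A.
Totals: Unit G1 $378,850 + $505,985 = $884,835; Unit 5A $378,850 + $573,790 = $952,640; Unit 5B $378,850 + $483,570 = $862,420; Unit 2A $378,850 + $1,226,590 = $1,605,440; Unit PH1 $378,850 + $1,111,870 = $1,490,720; Unit 1A $378,850 + $1,402,095 = $1,780,945.

Unit G1: $884,835 | Unit 5A: $952,640 | Unit 5B: $862,420 | Unit 2A: $1,605,440 | Unit PH1: $1,490,720 | Unit 1A: $1,780,945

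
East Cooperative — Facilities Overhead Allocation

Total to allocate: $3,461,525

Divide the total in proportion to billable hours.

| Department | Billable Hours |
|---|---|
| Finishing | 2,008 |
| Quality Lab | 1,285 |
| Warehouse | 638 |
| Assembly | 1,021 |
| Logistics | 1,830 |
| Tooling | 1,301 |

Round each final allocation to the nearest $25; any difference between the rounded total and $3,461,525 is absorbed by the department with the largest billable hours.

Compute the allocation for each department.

Sum of billable hours: 8,083.
Raw shares: Finishing 2,008/8,083 × $3,461,525 = 859,921.09; Quality Lab 1,285/8,083 × $3,461,525 = 550,298.11; Warehouse 638/8,083 × $3,461,525 = 273,221.94; Assembly 1,021/8,083 × $3,461,525 = 437,240.76; Logistics 1,830/8,083 × $3,461,525 = 783,693.03; Tooling 1,301/8,083 × $3,461,525 = 557,150.07.
Rounded to nearest $25: Finishing $859,925; Quality Lab $550,300; Warehouse $273,225; Assembly $437,250; Logistics $783,700; Tooling $557,150. Sum = $3,461,550.
Difference $3,461,525 − $3,461,550 = −$25 applied to largest billable hours (Finishing): Finishing becomes $859,900.

Finishing: $859,900 | Quality Lab: $550,300 | Warehouse: $273,225 | Assembly: $437,250 | Logistics: $783,700 | Tooling: $557,150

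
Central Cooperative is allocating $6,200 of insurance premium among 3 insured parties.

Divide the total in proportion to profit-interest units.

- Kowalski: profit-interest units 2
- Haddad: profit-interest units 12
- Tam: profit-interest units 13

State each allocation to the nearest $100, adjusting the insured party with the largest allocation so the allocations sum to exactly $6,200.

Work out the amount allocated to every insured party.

Kowalski: $500; Haddad: $2,800; Tam: $2,900

Sum of profit-interest units: 27.
Pro-rata amounts: Kowalski 2/27 × $6,200 = 459.26; Haddad 12/27 × $6,200 = 2,755.56; Tam 13/27 × $6,200 = 2,985.19.
At nearest $100: Kowalski $500; Haddad $2,800; Tam $3,000. Sum = $6,300.
Difference $6,200 − $6,300 = −$100 applied to largest allocation (Tam): Tam becomes $2,900.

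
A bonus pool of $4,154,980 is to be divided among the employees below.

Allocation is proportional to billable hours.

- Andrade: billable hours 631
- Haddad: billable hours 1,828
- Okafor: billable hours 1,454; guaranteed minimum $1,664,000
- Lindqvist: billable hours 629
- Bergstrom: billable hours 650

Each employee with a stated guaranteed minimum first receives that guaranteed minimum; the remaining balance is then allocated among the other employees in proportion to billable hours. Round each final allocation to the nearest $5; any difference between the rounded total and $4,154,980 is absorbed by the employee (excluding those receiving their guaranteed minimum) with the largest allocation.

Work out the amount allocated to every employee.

Andrade: $420,495 · Haddad: $1,218,170 · Okafor: $1,664,000 · Lindqvist: $419,160 · Bergstrom: $433,155

Minimums first: Okafor $1,664,000. Residual $2,490,980.
Residual split over remaining billable hours 3,738: Andrade 420,494.48 → $420,495; Haddad 1,218,167.85 → $1,218,170; Lindqvist 419,161.70 → $419,160; Bergstrom 433,155.97 → $433,155.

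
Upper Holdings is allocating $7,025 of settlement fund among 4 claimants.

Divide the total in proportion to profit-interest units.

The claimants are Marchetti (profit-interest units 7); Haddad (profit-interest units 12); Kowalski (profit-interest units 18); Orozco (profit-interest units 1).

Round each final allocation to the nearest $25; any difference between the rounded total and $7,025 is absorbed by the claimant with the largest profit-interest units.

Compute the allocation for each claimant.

Marchetti: $1,300 | Haddad: $2,225 | Kowalski: $3,325 | Orozco: $175

Sum of profit-interest units: 7 + 12 + 18 + 1 = 38.
Raw shares: Marchetti 1,294.08; Haddad 2,218.42; Kowalski 3,327.63; Orozco 184.87.
After rounding ($25): Marchetti $1,300; Haddad $2,225; Kowalski $3,325; Orozco $175. Sum = $7,025.
Sum already equals the total — no adjustment.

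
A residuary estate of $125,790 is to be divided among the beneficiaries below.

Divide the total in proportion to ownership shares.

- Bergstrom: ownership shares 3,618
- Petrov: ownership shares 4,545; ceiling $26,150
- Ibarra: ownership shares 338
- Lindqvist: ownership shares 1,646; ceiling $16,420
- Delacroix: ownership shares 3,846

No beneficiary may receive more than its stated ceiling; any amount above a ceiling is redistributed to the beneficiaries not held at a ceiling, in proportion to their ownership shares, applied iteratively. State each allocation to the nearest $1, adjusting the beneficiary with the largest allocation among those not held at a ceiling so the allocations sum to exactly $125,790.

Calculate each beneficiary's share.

Combined ownership shares = 13,993.
Proportional shares (ignoring caps): Bergstrom 32,523.99; Petrov 40,857.25; Ibarra 3,038.45; Lindqvist 14,796.71; Delacroix 34,573.60.
Held at cap: Petrov ($26,150); remaining pool $99,640 reallocated over remaining ownership shares 9,448.
Held at cap: Lindqvist ($16,420); remaining pool $83,220 reallocated over remaining ownership shares 7,802.
Shares after redistribution: Bergstrom 38,591.38 → $38,591; Ibarra 3,605.28 → $3,605; Delacroix 41,023.34 → $41,023.
Rounding difference +$1 applied to Delacroix → $41,024.

Bergstrom: $38,591; Petrov: $26,150; Ibarra: $3,605; Lindqvist: $16,420; Delacroix: $41,024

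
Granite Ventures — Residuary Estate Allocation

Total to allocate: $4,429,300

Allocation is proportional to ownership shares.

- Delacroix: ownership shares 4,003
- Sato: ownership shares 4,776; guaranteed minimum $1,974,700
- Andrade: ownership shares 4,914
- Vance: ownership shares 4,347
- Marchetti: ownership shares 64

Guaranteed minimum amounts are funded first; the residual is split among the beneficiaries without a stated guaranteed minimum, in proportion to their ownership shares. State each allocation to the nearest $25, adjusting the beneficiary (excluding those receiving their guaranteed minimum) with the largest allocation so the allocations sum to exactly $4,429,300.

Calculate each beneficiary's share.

Delacroix: $737,225; Sato: $1,974,700; Andrade: $905,025; Vance: $800,575; Marchetti: $11,775

Minimums first: Sato $1,974,700. Balance $2,454,600.
Balance split over remaining ownership shares 13,328: Delacroix 737,227.18 → $737,225; Andrade 905,004.83 → $905,000; Vance 800,581.20 → $800,575; Marchetti 11,786.79 → $11,775.
Rounding difference +$25 applied to Andrade → $905,025.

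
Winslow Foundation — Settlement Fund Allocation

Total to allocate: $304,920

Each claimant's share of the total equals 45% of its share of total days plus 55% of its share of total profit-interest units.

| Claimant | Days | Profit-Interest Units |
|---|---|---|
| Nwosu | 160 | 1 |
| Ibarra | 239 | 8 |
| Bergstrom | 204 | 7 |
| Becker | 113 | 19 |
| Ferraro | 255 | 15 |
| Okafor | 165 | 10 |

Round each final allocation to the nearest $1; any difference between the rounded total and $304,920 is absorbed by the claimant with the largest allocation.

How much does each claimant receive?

Nwosu: $22,121 · Ibarra: $51,229 · Bergstrom: $44,206 · Becker: $66,756 · Ferraro: $72,727 · Okafor: $47,881

Days total 1,136; profit-interest units total 60.
Combined weights (45% days + 55% profit-interest units): Nwosu 0.0725; Ibarra 0.1680; Bergstrom 0.1450; Becker 0.2189; Ferraro 0.2385; Okafor 0.1570.
Unrounded shares: Nwosu 22,121.02; Ibarra 51,228.89; Bergstrom 44,206.24; Becker 66,755.83; Ferraro 72,727.18; Okafor 47,880.85.
At nearest $1: Nwosu $22,121; Ibarra $51,229; Bergstrom $44,206; Becker $66,756; Ferraro $72,727; Okafor $47,881. Sum = $304,920.
Sum already equals the total — no adjustment.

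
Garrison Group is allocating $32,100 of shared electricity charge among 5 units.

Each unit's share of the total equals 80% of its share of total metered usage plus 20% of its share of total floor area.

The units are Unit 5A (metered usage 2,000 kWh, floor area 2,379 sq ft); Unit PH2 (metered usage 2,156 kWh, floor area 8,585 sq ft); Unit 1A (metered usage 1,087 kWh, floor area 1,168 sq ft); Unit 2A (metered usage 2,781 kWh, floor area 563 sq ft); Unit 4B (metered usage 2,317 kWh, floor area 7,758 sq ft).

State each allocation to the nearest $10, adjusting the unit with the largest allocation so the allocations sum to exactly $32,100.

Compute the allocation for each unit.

Unit 5A: $5,710 · Unit PH2: $8,050 · Unit 1A: $3,070 · Unit 2A: $7,080 · Unit 4B: $8,190

Metered usage total 10,341; floor area total 20,453.
Blended shares (80% metered usage + 20% floor area): Unit 5A 0.1780; Unit PH2 0.2507; Unit 1A 0.0955; Unit 2A 0.2206; Unit 4B 0.2551.
Proportional shares: Unit 5A 5,713.38; Unit PH2 8,048.78; Unit 1A 3,065.99; Unit 2A 7,082.83; Unit 4B 8,189.01.
At nearest $10: Unit 5A $5,710; Unit PH2 $8,050; Unit 1A $3,070; Unit 2A $7,080; Unit 4B $8,190. Sum = $32,100.
Sum already equals the total — no adjustment.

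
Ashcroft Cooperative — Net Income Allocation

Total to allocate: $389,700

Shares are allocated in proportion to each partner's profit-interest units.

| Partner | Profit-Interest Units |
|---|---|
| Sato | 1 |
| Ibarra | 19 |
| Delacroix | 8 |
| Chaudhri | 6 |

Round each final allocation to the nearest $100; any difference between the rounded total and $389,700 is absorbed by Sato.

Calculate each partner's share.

Sato: $11,400; Ibarra: $217,800; Delacroix: $91,700; Chaudhri: $68,800

Total profit-interest units = 34.
Raw shares: Sato 1/34 × $389,700 = 11,461.76; Ibarra 19/34 × $389,700 = 217,773.53; Delacroix 8/34 × $389,700 = 91,694.12; Chaudhri 6/34 × $389,700 = 68,770.59.
Rounded to nearest $100: Sato $11,500; Ibarra $217,800; Delacroix $91,700; Chaudhri $68,800. Sum = $389,800.
Difference $389,700 − $389,800 = −$100 applied to Sato: Sato becomes $11,400.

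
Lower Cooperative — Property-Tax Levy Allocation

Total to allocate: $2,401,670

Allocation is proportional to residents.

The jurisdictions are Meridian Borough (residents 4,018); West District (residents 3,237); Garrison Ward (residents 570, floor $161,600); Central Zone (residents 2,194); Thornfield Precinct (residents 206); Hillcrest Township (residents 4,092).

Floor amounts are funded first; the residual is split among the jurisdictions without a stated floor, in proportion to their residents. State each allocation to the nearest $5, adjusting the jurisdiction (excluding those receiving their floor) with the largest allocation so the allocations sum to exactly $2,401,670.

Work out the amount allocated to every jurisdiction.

Minimums first: Garrison Ward $161,600. Remaining pool $2,240,070.
Remaining pool split over remaining residents 13,747: Meridian Borough 654,732.03 → $654,730; West District 527,468.29 → $527,470; Central Zone 357,511.72 → $357,510; Thornfield Precinct 33,567.65 → $33,570; Hillcrest Township 666,790.31 → $666,790.

Meridian Borough: $654,730 · West District: $527,470 · Garrison Ward: $161,600 · Central Zone: $357,510 · Thornfield Precinct: $33,570 · Hillcrest Township: $666,790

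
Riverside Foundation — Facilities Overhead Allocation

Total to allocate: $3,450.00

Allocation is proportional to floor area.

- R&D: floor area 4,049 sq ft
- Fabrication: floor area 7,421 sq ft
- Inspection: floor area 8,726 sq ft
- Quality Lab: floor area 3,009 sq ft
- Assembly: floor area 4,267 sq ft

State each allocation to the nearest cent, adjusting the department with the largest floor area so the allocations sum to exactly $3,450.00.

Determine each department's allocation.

R&D: $508.48 | Fabrication: $931.95 | Inspection: $1,095.83 | Quality Lab: $377.88 | Assembly: $535.86

Floor area total: 4,049 + 7,421 + 8,726 + 3,009 + 4,267 = 27,472.
Unrounded shares: R&D 508.4832; Fabrication 931.9471; Inspection 1,095.8321; Quality Lab 377.8775; Assembly 535.8601.
At nearest cent: R&D $508.48; Fabrication $931.95; Inspection $1,095.83; Quality Lab $377.88; Assembly $535.86. Sum = $3,450.00.
No rounding difference to absorb.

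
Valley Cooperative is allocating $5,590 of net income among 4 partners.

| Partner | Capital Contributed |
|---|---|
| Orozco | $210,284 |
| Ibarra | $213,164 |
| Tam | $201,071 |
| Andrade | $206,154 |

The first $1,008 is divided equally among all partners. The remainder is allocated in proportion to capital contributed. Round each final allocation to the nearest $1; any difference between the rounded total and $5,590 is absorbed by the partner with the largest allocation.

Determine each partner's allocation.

Orozco: $1,412 · Ibarra: $1,428 · Tam: $1,361 · Andrade: $1,389

First tranche $1,008 split equally: $252 each.
Remainder $4,582 by capital contributed (total 830,673): Orozco 1,159.93 → $1,160; Ibarra 1,175.81 → $1,176; Tam 1,109.11 → $1,109; Andrade 1,137.15 → $1,137.
Totals: Orozco $252 + $1,160 = $1,412; Ibarra $252 + $1,176 = $1,428; Tam $252 + $1,109 = $1,361; Andrade $252 + $1,137 = $1,389.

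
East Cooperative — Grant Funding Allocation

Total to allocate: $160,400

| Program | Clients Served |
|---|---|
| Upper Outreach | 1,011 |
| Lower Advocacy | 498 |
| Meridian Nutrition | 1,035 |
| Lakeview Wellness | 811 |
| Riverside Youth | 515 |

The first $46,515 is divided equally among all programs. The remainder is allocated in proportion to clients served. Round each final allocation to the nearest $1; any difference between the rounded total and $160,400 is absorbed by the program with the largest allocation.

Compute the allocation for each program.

Upper Outreach: $39,054; Lower Advocacy: $23,958; Meridian Nutrition: $39,761; Lakeview Wellness: $33,169; Riverside Youth: $24,458

First tranche $46,515 split equally: $9,303 each.
Remainder $113,885 by clients served (total 3,870): Upper Outreach 29,751.35 → $29,751; Lower Advocacy 14,654.97 → $14,655; Meridian Nutrition 30,457.62 → $30,458; Lakeview Wellness 23,865.82 → $23,866; Riverside Youth 15,155.24 → $15,155.
Totals: Upper Outreach $9,303 + $29,751 = $39,054; Lower Advocacy $9,303 + $14,655 = $23,958; Meridian Nutrition $9,303 + $30,458 = $39,761; Lakeview Wellness $9,303 + $23,866 = $33,169; Riverside Youth $9,303 + $15,155 = $24,458.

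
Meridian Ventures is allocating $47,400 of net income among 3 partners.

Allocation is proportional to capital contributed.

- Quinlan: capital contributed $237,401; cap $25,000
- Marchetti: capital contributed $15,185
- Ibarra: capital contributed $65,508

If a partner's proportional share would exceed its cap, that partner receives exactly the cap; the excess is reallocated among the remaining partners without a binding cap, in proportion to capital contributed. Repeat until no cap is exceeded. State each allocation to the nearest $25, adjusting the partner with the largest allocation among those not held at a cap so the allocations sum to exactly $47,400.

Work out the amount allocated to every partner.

Combined capital contributed = 318,094.
Unconstrained shares: Quinlan 35,375.73; Marchetti 2,262.76; Ibarra 9,761.51.
Capped: Quinlan ($25,000); residual $22,400 reallocated over remaining capital contributed 80,693.
Redistributed shares: Marchetti 4,215.29 → $4,225; Ibarra 18,184.71 → $18,175.

Quinlan: $25,000 | Marchetti: $4,225 | Ibarra: $18,175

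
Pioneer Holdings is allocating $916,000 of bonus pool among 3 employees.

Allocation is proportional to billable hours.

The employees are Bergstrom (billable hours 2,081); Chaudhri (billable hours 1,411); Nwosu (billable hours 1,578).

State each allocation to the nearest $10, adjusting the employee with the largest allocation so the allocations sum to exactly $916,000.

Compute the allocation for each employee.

Combined billable hours = 5,070.
Raw shares: Bergstrom 2,081/5,070 × $916,000 = 375,975.54; Chaudhri 1,411/5,070 × $916,000 = 254,926.23; Nwosu 1,578/5,070 × $916,000 = 285,098.22.
Rounded to nearest $10: Bergstrom $375,980; Chaudhri $254,930; Nwosu $285,100. Sum = $916,010.
Difference $916,000 − $916,010 = −$10 applied to largest allocation (Bergstrom): Bergstrom becomes $375,970.

Bergstrom: $375,970; Chaudhri: $254,930; Nwosu: $285,100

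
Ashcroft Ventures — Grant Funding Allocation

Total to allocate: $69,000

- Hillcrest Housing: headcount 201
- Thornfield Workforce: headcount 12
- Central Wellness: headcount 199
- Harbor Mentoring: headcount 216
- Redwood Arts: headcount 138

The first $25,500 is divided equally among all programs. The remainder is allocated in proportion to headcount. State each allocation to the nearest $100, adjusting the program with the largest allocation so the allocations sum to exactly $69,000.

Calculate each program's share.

$25,500 shared equally gives $5,100 per program.
Remainder $43,500 by headcount (total 766): Hillcrest Housing 11,414.49 → $11,400; Thornfield Workforce 681.46 → $700; Central Wellness 11,300.91 → $11,300; Harbor Mentoring 12,266.32 → $12,300; Redwood Arts 7,836.81 → $7,800.
Totals: Hillcrest Housing $5,100 + $11,400 = $16,500; Thornfield Workforce $5,100 + $700 = $5,800; Central Wellness $5,100 + $11,300 = $16,400; Harbor Mentoring $5,100 + $12,300 = $17,400; Redwood Arts $5,100 + $7,800 = $12,900.

Hillcrest Housing: $16,500; Thornfield Workforce: $5,800; Central Wellness: $16,400; Harbor Mentoring: $17,400; Redwood Arts: $12,900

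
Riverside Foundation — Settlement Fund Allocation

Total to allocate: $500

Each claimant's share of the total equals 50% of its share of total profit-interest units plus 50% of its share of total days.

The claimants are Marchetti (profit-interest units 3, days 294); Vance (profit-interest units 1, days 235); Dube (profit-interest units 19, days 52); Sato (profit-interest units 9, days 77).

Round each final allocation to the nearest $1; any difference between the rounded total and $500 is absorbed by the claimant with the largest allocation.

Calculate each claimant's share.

Marchetti: $135 | Vance: $97 | Dube: $168 | Sato: $100

Profit-interest units total 32; days total 658.
Composite weights (50% profit-interest units + 50% days): Marchetti 0.2703; Vance 0.1942; Dube 0.3364; Sato 0.1991.
Raw shares: Marchetti 135.14; Vance 97.10; Dube 168.19; Sato 99.57.
Rounded to nearest $1: Marchetti $135; Vance $97; Dube $168; Sato $100. Sum = $500.
Sum already equals the total — no adjustment.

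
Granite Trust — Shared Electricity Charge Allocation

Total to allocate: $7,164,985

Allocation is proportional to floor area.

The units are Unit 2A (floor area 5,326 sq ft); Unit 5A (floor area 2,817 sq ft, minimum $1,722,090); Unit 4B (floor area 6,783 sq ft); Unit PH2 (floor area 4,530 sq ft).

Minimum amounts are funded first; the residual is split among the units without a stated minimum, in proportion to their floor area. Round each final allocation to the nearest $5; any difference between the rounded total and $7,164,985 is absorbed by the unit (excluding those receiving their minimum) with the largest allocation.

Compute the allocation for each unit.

Minimums first: Unit 5A $1,722,090. Remaining pool $5,442,895.
Remaining pool split over remaining floor area 16,639: Unit 2A 1,742,223.62 → $1,742,225; Unit 4B 2,218,832.67 → $2,218,835; Unit PH2 1,481,838.71 → $1,481,840.
Rounding difference −$5 applied to Unit 4B → $2,218,830.

Unit 2A: $1,742,225; Unit 5A: $1,722,090; Unit 4B: $2,218,830; Unit PH2: $1,481,840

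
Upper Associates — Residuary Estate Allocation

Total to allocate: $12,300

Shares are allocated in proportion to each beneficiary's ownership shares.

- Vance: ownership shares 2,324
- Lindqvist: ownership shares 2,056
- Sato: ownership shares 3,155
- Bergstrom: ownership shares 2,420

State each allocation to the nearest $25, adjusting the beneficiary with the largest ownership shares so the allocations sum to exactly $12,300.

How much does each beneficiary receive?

Vance: $2,875; Lindqvist: $2,550; Sato: $3,875; Bergstrom: $3,000

Combined ownership shares = 9,955.
Proportional shares: Vance 2,324/9,955 × $12,300 = 2,871.44; Lindqvist 2,056/9,955 × $12,300 = 2,540.31; Sato 3,155/9,955 × $12,300 = 3,898.19; Bergstrom 2,420/9,955 × $12,300 = 2,990.06.
After rounding ($25): Vance $2,875; Lindqvist $2,550; Sato $3,900; Bergstrom $3,000. Sum = $12,325.
Difference $12,300 − $12,325 = −$25 applied to largest ownership shares (Sato): Sato becomes $3,875.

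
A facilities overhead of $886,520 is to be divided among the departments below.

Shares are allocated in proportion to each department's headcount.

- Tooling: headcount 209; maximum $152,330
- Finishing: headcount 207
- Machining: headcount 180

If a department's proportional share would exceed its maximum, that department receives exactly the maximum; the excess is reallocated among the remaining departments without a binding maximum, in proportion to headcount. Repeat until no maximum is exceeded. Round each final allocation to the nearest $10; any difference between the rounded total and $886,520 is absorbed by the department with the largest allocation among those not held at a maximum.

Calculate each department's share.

Combined headcount = 596.
Pro-rata shares before constraints: Tooling 310,876.98; Finishing 307,902.08; Machining 267,740.94.
Capped: Tooling ($152,330); residual $734,190 reallocated over remaining headcount 387.
Shares after redistribution: Finishing 392,706.28 → $392,710; Machining 341,483.72 → $341,480.

Tooling: $152,330; Finishing: $392,710; Machining: $341,480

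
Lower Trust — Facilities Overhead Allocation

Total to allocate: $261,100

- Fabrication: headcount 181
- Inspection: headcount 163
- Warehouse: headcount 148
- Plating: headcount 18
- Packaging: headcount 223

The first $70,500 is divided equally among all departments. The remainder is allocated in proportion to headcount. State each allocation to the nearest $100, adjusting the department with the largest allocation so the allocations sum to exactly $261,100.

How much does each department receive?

Fabrication: $61,200 | Inspection: $56,500 | Warehouse: $52,600 | Plating: $18,800 | Packaging: $72,000

Equal tier: $70,500 ÷ 5 = $14,100 apiece.
Remainder $190,600 by headcount (total 733): Fabrication 47,064.94 → $47,100; Inspection 42,384.45 → $42,400; Warehouse 38,484.04 → $38,500; Plating 4,680.49 → $4,700; Packaging 57,986.08 → $58,000.
Rounding difference −$100 on remainder applied to Packaging.
Totals: Fabrication $14,100 + $47,100 = $61,200; Inspection $14,100 + $42,400 = $56,500; Warehouse $14,100 + $38,500 = $52,600; Plating $14,100 + $4,700 = $18,800; Packaging $14,100 + $57,900 = $72,000.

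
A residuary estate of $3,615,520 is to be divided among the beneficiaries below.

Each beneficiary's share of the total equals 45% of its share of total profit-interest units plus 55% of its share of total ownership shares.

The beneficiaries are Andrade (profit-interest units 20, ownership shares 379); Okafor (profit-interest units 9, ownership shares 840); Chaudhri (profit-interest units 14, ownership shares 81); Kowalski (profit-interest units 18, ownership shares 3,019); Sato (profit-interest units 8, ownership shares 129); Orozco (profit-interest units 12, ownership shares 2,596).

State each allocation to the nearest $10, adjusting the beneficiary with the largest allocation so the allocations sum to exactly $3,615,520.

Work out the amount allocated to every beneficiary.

Andrade: $508,720 · Okafor: $417,910 · Chaudhri: $304,070 · Kowalski: $1,213,820 · Sato: $197,110 · Orozco: $973,890

Totals — profit-interest units 81, ownership shares 7,044.
Blended shares (45% profit-interest units + 55% ownership shares): Andrade 0.1407; Okafor 0.1156; Chaudhri 0.0841; Kowalski 0.3357; Sato 0.0545; Orozco 0.2694.
Pro-rata amounts: Andrade 508,716.94; Okafor 417,909.76; Chaudhri 304,073.58; Kowalski 1,213,822.04; Sato 197,106.75; Orozco 973,890.92.
At nearest $10: Andrade $508,720; Okafor $417,910; Chaudhri $304,070; Kowalski $1,213,820; Sato $197,110; Orozco $973,890. Sum = $3,615,520.
Sum already equals the total — no adjustment.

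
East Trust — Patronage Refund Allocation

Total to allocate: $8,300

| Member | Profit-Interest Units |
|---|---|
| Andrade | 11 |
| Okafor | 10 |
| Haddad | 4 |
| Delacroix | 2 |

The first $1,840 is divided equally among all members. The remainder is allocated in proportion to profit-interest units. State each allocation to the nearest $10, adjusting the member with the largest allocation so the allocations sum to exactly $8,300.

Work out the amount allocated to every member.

Equal tier: $1,840 ÷ 4 = $460 apiece.
Remainder $6,460 by profit-interest units (total 27): Andrade 2,631.85 → $2,630; Okafor 2,392.59 → $2,390; Haddad 957.04 → $960; Delacroix 478.52 → $480.
Totals: Andrade $460 + $2,630 = $3,090; Okafor $460 + $2,390 = $2,850; Haddad $460 + $960 = $1,420; Delacroix $460 + $480 = $940.

Andrade: $3,090; Okafor: $2,850; Haddad: $1,420; Delacroix: $940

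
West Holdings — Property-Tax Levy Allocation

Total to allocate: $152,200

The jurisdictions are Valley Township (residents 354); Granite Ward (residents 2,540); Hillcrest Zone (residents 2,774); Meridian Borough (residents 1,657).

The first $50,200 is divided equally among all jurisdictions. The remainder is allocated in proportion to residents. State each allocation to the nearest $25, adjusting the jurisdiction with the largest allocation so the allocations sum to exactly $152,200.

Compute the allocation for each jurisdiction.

Valley Township: $17,475 · Granite Ward: $47,925 · Hillcrest Zone: $51,175 · Meridian Borough: $35,625

$50,200 shared equally gives $12,550 per jurisdiction.
Remainder $102,000 by residents (total 7,325): Valley Township 4,929.42 → $4,925; Granite Ward 35,369.28 → $35,375; Hillcrest Zone 38,627.71 → $38,625; Meridian Borough 23,073.58 → $23,075.
Totals: Valley Township $12,550 + $4,925 = $17,475; Granite Ward $12,550 + $35,375 = $47,925; Hillcrest Zone $12,550 + $38,625 = $51,175; Meridian Borough $12,550 + $23,075 = $35,625.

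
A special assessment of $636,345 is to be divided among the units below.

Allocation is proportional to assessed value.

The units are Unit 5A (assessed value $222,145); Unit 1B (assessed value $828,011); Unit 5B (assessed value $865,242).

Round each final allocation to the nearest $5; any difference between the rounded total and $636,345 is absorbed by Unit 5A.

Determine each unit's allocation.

Sum of assessed value: 1,915,398.
Proportional shares: Unit 5A 222,145/1,915,398 × $636,345 = 73,802.34; Unit 1B 828,011/1,915,398 × $636,345 = 275,086.78; Unit 5B 865,242/1,915,398 × $636,345 = 287,455.88.
After rounding ($5): Unit 5A $73,800; Unit 1B $275,085; Unit 5B $287,455. Sum = $636,340.
Difference $636,345 − $636,340 = +$5 applied to Unit 5A: Unit 5A becomes $73,805.

Unit 5A: $73,805 · Unit 1B: $275,085 · Unit 5B: $287,455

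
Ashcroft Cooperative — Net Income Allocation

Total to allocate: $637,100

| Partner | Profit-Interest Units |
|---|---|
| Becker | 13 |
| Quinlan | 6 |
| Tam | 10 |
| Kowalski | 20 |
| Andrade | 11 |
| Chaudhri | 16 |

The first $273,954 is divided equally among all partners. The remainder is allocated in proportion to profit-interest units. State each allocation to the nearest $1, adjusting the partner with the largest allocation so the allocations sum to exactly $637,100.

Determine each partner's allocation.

Becker: $107,776; Quinlan: $74,328; Tam: $93,441; Kowalski: $141,224; Andrade: $98,220; Chaudhri: $122,111

Equal tier: $273,954 ÷ 6 = $45,659 apiece.
Remainder $363,146 by profit-interest units (total 76): Becker 62,117.08 → $62,117; Quinlan 28,669.42 → $28,669; Tam 47,782.37 → $47,782; Kowalski 95,564.74 → $95,565; Andrade 52,560.61 → $52,561; Chaudhri 76,451.79 → $76,452.
Totals: Becker $45,659 + $62,117 = $107,776; Quinlan $45,659 + $28,669 = $74,328; Tam $45,659 + $47,782 = $93,441; Kowalski $45,659 + $95,565 = $141,224; Andrade $45,659 + $52,561 = $98,220; Chaudhri $45,659 + $76,452 = $122,111.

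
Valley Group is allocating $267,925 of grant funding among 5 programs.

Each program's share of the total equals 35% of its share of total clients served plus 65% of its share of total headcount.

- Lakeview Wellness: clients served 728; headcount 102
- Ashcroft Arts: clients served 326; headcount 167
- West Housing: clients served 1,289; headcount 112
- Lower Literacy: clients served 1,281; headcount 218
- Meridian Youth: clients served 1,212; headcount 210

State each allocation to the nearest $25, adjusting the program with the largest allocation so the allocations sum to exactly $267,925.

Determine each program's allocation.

Clients served total 4,836; headcount total 809.
Composite weights (35% clients served + 65% headcount): Lakeview Wellness 0.1346; Ashcroft Arts 0.1578; West Housing 0.1833; Lower Literacy 0.2679; Meridian Youth 0.2564.
Pro-rata amounts: Lakeview Wellness 36,073.74; Ashcroft Arts 42,271.03; West Housing 49,104.64; Lower Literacy 71,767.85; Meridian Youth 68,707.74.
Rounded to nearest $25: Lakeview Wellness $36,075; Ashcroft Arts $42,275; West Housing $49,100; Lower Literacy $71,775; Meridian Youth $68,700. Sum = $267,925.
Sum already equals the total — no adjustment.

Lakeview Wellness: $36,075 | Ashcroft Arts: $42,275 | West Housing: $49,100 | Lower Literacy: $71,775 | Meridian Youth: $68,700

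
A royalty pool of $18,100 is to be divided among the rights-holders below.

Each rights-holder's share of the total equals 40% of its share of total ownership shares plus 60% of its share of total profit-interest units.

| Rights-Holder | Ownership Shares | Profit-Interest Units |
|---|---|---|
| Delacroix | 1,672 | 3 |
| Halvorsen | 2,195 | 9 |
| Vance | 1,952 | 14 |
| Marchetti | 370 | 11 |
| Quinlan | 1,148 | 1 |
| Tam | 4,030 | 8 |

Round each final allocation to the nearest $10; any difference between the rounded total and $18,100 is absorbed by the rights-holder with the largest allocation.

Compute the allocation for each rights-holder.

Ownership shares total 11,367; profit-interest units total 46.
Blended shares (40% ownership shares + 60% profit-interest units): Delacroix 0.0980; Halvorsen 0.1946; Vance 0.2513; Marchetti 0.1565; Quinlan 0.0534; Tam 0.2462.
Raw shares: Delacroix 1,773.21; Halvorsen 3,522.85; Vance 4,548.51; Marchetti 2,832.62; Quinlan 967.28; Tam 4,455.53.
After rounding ($10): Delacroix $1,770; Halvorsen $3,520; Vance $4,550; Marchetti $2,830; Quinlan $970; Tam $4,460. Sum = $18,100.
Sum already equals the total — no adjustment.

Delacroix: $1,770 | Halvorsen: $3,520 | Vance: $4,550 | Marchetti: $2,830 | Quinlan: $970 | Tam: $4,460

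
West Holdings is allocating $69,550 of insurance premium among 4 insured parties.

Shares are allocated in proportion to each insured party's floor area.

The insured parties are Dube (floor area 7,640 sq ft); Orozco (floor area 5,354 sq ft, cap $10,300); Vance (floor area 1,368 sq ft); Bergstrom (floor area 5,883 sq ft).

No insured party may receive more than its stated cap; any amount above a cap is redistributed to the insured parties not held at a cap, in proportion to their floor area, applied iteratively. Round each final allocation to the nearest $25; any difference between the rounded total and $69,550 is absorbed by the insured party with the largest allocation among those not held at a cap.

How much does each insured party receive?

Dube: $30,400 · Orozco: $10,300 · Vance: $5,450 · Bergstrom: $23,400

Sum of floor area: 20,245.
Proportional shares (ignoring caps): Dube 26,246.58; Orozco 18,393.22; Vance 4,699.65; Bergstrom 20,210.55.
Cap binds for Orozco ($10,300); remaining pool $59,250 reallocated over remaining floor area 14,891.
Remaining shares: Dube 30,398.90 → $30,400; Vance 5,443.15 → $5,450; Bergstrom 23,407.95 → $23,400.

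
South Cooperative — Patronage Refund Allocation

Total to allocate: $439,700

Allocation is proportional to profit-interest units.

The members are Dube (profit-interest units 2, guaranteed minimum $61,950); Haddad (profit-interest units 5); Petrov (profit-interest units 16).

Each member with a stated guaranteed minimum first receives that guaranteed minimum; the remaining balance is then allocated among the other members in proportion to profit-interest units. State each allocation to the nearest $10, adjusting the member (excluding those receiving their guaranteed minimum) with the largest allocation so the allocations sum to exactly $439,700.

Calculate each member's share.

Dube: $61,950 | Haddad: $89,940 | Petrov: $287,810

Guaranteed amounts: Dube $61,950. Balance $377,750.
Balance split over remaining profit-interest units 21: Haddad 89,940.48 → $89,940; Petrov 287,809.52 → $287,810.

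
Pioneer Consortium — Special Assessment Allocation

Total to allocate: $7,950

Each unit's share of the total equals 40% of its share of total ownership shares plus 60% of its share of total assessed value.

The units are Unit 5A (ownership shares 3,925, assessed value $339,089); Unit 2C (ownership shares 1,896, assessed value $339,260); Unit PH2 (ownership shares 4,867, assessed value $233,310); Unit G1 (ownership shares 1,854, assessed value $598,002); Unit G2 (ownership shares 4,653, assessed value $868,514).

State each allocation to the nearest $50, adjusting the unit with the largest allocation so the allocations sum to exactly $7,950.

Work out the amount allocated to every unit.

Totals — ownership shares 17,195, assessed value 2,378,175.
Combined weights (40% ownership shares + 60% assessed value): Unit 5A 0.1769; Unit 2C 0.1297; Unit PH2 0.1721; Unit G1 0.1940; Unit G2 0.3274.
Raw shares: Unit 5A 1,406.00; Unit 2C 1,031.11; Unit PH2 1,368.05; Unit G1 1,542.31; Unit G2 2,602.53.
After rounding ($50): Unit 5A $1,400; Unit 2C $1,050; Unit PH2 $1,350; Unit G1 $1,550; Unit G2 $2,600. Sum = $7,950.
Rounded total matches; no reconciliation needed.

Unit 5A: $1,400 · Unit 2C: $1,050 · Unit PH2: $1,350 · Unit G1: $1,550 · Unit G2: $2,600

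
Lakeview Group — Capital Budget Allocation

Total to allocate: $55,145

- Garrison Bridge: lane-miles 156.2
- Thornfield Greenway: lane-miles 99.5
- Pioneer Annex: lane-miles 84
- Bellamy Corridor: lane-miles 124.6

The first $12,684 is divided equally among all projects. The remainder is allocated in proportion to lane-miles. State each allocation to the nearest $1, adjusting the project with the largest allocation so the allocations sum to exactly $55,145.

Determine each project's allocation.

Garrison Bridge: $17,456 | Thornfield Greenway: $12,270 | Pioneer Annex: $10,853 | Bellamy Corridor: $14,566

First tranche $12,684 split equally: $3,171 each.
Remainder $42,461 by lane-miles (total 464.3): Garrison Bridge 14,284.75 → $14,285; Thornfield Greenway 9,099.44 → $9,099; Pioneer Annex 7,681.94 → $7,682; Bellamy Corridor 11,394.88 → $11,395.
Totals: Garrison Bridge $3,171 + $14,285 = $17,456; Thornfield Greenway $3,171 + $9,099 = $12,270; Pioneer Annex $3,171 + $7,682 = $10,853; Bellamy Corridor $3,171 + $11,395 = $14,566.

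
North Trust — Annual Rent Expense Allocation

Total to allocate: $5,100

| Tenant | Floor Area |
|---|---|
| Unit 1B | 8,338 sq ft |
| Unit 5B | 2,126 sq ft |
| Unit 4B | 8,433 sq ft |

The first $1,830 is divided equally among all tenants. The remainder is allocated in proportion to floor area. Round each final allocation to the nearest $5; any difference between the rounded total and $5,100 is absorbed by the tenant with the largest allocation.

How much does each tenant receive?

Unit 1B: $2,055; Unit 5B: $980; Unit 4B: $2,065

First tranche $1,830 split equally: $610 each.
Remainder $3,270 by floor area (total 18,897): Unit 1B 1,442.84 → $1,445; Unit 5B 367.89 → $370; Unit 4B 1,459.27 → $1,460.
Rounding difference −$5 on remainder applied to Unit 4B.
Totals: Unit 1B $610 + $1,445 = $2,055; Unit 5B $610 + $370 = $980; Unit 4B $610 + $1,455 = $2,065.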